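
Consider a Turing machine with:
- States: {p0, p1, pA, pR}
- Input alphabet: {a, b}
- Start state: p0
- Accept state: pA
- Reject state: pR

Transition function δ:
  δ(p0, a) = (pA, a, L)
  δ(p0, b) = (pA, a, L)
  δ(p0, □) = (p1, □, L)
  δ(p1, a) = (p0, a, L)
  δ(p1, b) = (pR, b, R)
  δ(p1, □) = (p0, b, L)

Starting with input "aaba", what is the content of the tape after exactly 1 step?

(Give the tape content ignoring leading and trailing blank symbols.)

Execution trace:
Initial: [p0]aaba
Step 1: δ(p0, a) = (pA, a, L) → [pA]□aaba

The machine reaches the accept state pA and halts.

After 1 step, the tape (ignoring leading/trailing blanks) is: aaba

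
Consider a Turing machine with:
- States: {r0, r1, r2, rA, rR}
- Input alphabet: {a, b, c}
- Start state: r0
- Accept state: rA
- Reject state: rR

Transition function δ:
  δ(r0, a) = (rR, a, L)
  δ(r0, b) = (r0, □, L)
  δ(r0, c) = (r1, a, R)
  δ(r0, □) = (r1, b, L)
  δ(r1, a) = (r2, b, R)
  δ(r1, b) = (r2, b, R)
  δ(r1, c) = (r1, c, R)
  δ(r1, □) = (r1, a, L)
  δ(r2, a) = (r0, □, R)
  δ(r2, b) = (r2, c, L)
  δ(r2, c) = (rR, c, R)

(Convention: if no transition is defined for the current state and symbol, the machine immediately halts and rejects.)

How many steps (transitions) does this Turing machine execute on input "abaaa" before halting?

Execution trace:
Initial: [r0]abaaa
Step 1: δ(r0, a) = (rR, a, L) → [rR]□abaaa

The machine reaches the reject state rR and halts.

The machine executed 1 step before halting.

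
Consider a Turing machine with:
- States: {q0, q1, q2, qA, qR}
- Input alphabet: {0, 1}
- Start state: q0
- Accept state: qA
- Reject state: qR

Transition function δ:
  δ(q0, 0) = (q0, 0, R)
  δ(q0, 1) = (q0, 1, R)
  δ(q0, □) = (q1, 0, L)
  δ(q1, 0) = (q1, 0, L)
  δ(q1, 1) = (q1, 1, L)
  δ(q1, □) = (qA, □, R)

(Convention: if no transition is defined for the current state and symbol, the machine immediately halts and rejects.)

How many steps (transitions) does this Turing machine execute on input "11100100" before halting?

Execution trace:
Initial: [q0]11100100
Step 1: δ(q0, 1) = (q0, 1, R) → 1[q0]1100100
Step 2: δ(q0, 1) = (q0, 1, R) → 11[q0]100100
Step 3: δ(q0, 1) = (q0, 1, R) → 111[q0]00100
Step 4: δ(q0, 0) = (q0, 0, R) → 1110[q0]0100
Step 5: δ(q0, 0) = (q0, 0, R) → 11100[q0]100
Step 6: δ(q0, 1) = (q0, 1, R) → 111001[q0]00
Step 7: δ(q0, 0) = (q0, 0, R) → 1110010[q0]0
Step 8: δ(q0, 0) = (q0, 0, R) → 11100100[q0]□
Step 9: δ(q0, □) = (q1, 0, L) → 1110010[q1]00
Step 10: δ(q1, 0) = (q1, 0, L) → 111001[q1]000
Step 11: δ(q1, 0) = (q1, 0, L) → 11100[q1]1000
Step 12: δ(q1, 1) = (q1, 1, L) → 1110[q1]01000
Step 13: δ(q1, 0) = (q1, 0, L) → 111[q1]001000
Step 14: δ(q1, 0) = (q1, 0, L) → 11[q1]1001000
Step 15: δ(q1, 1) = (q1, 1, L) → 1[q1]11001000
Step 16: δ(q1, 1) = (q1, 1, L) → [q1]111001000
Step 17: δ(q1, 1) = (q1, 1, L) → [q1]□111001000
Step 18: δ(q1, □) = (qA, □, R) → □[qA]111001000

The machine reaches the accept state qA and halts.

The machine executed 18 steps before halting.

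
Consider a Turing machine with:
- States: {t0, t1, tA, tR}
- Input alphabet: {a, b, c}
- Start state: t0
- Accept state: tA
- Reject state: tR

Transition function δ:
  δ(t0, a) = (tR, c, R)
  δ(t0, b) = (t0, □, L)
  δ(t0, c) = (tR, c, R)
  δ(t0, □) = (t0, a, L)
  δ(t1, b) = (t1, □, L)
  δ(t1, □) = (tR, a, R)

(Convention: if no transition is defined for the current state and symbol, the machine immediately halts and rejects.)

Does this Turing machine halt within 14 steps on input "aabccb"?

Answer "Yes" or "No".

Execution trace:
Initial: [t0]aabccb
Step 1: δ(t0, a) = (tR, c, R) → c[tR]abccb

The machine reaches the reject state tR and halts.
The machine halted after 1 step (within the 14-step bound).

Answer: Yes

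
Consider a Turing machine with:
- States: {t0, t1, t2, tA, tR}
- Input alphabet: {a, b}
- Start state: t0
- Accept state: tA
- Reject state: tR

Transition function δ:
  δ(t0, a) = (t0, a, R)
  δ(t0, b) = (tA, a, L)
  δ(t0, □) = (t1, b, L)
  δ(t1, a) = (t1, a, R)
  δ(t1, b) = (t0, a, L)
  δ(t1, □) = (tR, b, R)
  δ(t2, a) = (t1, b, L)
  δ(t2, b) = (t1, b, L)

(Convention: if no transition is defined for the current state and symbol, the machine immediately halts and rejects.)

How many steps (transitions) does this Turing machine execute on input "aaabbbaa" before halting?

Execution trace:
Initial: [t0]aaabbbaa
Step 1: δ(t0, a) = (t0, a, R) → a[t0]aabbbaa
Step 2: δ(t0, a) = (t0, a, R) → aa[t0]abbbaa
Step 3: δ(t0, a) = (t0, a, R) → aaa[t0]bbbaa
Step 4: δ(t0, b) = (tA, a, L) → aa[tA]aabbaa

The machine reaches the accept state tA and halts.

The machine executed 4 steps before halting.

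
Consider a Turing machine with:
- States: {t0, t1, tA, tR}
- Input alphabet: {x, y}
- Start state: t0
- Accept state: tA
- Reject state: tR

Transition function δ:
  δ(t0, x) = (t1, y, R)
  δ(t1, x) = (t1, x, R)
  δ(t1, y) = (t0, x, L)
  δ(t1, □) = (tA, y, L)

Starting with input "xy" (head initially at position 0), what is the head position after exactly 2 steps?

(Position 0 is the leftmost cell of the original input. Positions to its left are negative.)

Execution trace (head position shown):
Step 0: [t0]xy  (head at position 0)
Step 1: move right → y[t1]y  (head at position 1)
Step 2: move left → [t0]yx  (head at position 0)

After 2 steps, the head is at position 0.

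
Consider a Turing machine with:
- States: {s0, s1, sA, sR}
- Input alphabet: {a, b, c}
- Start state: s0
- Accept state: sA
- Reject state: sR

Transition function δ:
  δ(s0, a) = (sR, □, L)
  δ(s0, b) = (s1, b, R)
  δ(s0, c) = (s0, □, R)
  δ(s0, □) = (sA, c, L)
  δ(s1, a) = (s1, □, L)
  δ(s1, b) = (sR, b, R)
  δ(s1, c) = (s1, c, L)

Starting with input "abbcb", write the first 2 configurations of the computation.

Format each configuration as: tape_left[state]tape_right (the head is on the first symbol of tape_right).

Transitions applied:
Step 1: δ(s0, a) = (sR, □, L)

The first 2 configurations are:
[s0]abbcb ⊢ [sR]□□bbcb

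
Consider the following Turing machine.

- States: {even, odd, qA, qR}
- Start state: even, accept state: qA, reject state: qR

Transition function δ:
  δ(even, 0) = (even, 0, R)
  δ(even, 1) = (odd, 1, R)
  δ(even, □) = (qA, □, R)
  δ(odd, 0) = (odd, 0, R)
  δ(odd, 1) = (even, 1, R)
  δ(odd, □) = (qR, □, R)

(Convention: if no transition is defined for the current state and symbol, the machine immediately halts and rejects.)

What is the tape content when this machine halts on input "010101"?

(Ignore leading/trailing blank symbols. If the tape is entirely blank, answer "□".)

Execution trace:
Initial: [even]010101
Step 1: δ(even, 0) = (even, 0, R) → 0[even]10101
Step 2: δ(even, 1) = (odd, 1, R) → 01[odd]0101
Step 3: δ(odd, 0) = (odd, 0, R) → 010[odd]101
Step 4: δ(odd, 1) = (even, 1, R) → 0101[even]01
Step 5: δ(even, 0) = (even, 0, R) → 01010[even]1
Step 6: δ(even, 1) = (odd, 1, R) → 010101[odd]□
Step 7: δ(odd, □) = (qR, □, R) → 010101□[qR]□

The machine reaches the reject state qR and halts.

Final tape (ignoring leading/trailing blanks): 010101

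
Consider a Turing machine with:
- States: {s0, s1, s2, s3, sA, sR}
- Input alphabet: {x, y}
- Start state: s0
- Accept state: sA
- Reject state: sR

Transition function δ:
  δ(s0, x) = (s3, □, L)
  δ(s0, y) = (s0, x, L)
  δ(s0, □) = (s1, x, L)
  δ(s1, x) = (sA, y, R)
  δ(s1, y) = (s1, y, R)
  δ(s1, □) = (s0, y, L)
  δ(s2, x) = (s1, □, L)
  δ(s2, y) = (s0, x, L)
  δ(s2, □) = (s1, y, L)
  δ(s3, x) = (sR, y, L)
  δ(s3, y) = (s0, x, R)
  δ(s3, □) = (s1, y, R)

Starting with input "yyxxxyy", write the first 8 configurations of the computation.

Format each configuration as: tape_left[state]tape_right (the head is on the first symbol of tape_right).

Transitions applied:
Step 1: δ(s0, y) = (s0, x, L)
Step 2: δ(s0, □) = (s1, x, L)
Step 3: δ(s1, □) = (s0, y, L)
Step 4: δ(s0, □) = (s1, x, L)
Step 5: δ(s1, □) = (s0, y, L)
Step 6: δ(s0, □) = (s1, x, L)
Step 7: δ(s1, □) = (s0, y, L)

The first 8 configurations are:
[s0]yyxxxyy ⊢ [s0]□xyxxxyy ⊢ [s1]□xxyxxxyy ⊢ [s0]□yxxyxxxyy ⊢ [s1]□xyxxyxxxyy ⊢ [s0]□yxyxxyxxxyy ⊢ [s1]□xyxyxxyxxxyy ⊢ [s0]□yxyxyxxyxxxyy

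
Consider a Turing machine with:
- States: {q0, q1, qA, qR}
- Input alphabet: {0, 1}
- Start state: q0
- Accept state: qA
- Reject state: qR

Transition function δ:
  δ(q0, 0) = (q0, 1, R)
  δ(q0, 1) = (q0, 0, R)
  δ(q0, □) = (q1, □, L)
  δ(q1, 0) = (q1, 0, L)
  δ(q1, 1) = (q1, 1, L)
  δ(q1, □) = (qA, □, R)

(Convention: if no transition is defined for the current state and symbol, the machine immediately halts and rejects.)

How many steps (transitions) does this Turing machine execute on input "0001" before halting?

Execution trace:
Initial: [q0]0001
Step 1: δ(q0, 0) = (q0, 1, R) → 1[q0]001
Step 2: δ(q0, 0) = (q0, 1, R) → 11[q0]01
Step 3: δ(q0, 0) = (q0, 1, R) → 111[q0]1
Step 4: δ(q0, 1) = (q0, 0, R) → 1110[q0]□
Step 5: δ(q0, □) = (q1, □, L) → 111[q1]0□
Step 6: δ(q1, 0) = (q1, 0, L) → 11[q1]10□
Step 7: δ(q1, 1) = (q1, 1, L) → 1[q1]110□
Step 8: δ(q1, 1) = (q1, 1, L) → [q1]1110□
Step 9: δ(q1, 1) = (q1, 1, L) → [q1]□1110□
Step 10: δ(q1, □) = (qA, □, R) → □[qA]1110□

The machine reaches the accept state qA and halts.

The machine executed 10 steps before halting.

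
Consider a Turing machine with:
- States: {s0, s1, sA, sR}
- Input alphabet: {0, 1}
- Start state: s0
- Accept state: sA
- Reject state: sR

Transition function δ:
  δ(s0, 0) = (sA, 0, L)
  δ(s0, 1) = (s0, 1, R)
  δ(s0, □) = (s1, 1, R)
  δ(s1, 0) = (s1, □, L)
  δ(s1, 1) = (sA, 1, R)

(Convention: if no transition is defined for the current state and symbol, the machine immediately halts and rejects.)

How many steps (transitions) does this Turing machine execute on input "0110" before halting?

Execution trace:
Initial: [s0]0110
Step 1: δ(s0, 0) = (sA, 0, L) → [sA]□0110

The machine reaches the accept state sA and halts.

The machine executed 1 step before halting.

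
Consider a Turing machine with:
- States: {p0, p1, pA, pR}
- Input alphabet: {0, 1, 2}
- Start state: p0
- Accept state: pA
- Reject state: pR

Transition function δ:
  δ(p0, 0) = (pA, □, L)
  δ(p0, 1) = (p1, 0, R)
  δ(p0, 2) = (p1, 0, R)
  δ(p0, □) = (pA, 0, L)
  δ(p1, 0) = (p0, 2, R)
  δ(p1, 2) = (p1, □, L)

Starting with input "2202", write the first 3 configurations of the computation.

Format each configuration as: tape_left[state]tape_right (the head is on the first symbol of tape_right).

Transitions applied:
Step 1: δ(p0, 2) = (p1, 0, R)
Step 2: δ(p1, 2) = (p1, □, L)

The first 3 configurations are:
[p0]2202 ⊢ 0[p1]202 ⊢ [p1]0□02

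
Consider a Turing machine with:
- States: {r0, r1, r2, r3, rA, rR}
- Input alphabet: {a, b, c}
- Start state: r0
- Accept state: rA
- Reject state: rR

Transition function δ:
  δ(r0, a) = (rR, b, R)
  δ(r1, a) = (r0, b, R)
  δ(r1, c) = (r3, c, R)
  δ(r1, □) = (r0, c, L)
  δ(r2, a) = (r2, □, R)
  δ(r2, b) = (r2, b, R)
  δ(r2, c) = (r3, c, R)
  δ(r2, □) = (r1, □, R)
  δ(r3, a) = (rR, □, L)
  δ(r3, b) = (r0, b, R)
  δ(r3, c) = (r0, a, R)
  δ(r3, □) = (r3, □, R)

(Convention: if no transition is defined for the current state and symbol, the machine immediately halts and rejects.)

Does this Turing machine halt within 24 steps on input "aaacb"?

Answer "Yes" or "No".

Execution trace:
Initial: [r0]aaacb
Step 1: δ(r0, a) = (rR, b, R) → b[rR]aacb

The machine reaches the reject state rR and halts.
The machine halted after 1 step (within the 24-step bound).

Answer: Yes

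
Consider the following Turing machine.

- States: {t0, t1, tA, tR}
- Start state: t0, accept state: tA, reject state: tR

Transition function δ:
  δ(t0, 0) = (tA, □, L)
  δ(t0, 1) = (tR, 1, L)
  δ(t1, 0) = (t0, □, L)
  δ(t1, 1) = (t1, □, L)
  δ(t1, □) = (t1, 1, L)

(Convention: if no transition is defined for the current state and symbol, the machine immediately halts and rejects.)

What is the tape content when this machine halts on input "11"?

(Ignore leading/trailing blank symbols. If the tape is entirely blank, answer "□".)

Execution trace:
Initial: [t0]11
Step 1: δ(t0, 1) = (tR, 1, L) → [tR]□11

The machine reaches the reject state tR and halts.

Final tape (ignoring leading/trailing blanks): 11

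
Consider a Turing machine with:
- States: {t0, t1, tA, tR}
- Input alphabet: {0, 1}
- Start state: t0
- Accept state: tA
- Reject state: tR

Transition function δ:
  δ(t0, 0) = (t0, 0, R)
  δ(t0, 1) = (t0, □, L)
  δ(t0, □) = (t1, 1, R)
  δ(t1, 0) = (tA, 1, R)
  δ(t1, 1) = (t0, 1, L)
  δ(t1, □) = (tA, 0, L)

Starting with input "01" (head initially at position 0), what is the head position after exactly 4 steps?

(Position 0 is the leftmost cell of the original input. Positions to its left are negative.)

Execution trace (head position shown):
Step 0: [t0]01  (head at position 0)
Step 1: move right → 0[t0]1  (head at position 1)
Step 2: move left → [t0]0□  (head at position 0)
Step 3: move right → 0[t0]□  (head at position 1)
Step 4: move right → 01[t1]□  (head at position 2)

After 4 steps, the head is at position 2.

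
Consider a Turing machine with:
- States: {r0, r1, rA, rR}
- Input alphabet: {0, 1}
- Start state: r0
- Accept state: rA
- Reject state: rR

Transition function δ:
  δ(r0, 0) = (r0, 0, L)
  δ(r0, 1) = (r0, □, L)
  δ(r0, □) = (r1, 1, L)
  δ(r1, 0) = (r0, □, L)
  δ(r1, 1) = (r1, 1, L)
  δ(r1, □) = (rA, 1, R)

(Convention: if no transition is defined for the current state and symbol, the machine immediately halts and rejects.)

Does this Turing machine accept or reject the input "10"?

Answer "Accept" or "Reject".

Execution trace:
Initial: [r0]10
Step 1: δ(r0, 1) = (r0, □, L) → [r0]□□0
Step 2: δ(r0, □) = (r1, 1, L) → [r1]□1□0
Step 3: δ(r1, □) = (rA, 1, R) → 1[rA]1□0

The machine reaches the accept state rA and halts.

Answer: Accept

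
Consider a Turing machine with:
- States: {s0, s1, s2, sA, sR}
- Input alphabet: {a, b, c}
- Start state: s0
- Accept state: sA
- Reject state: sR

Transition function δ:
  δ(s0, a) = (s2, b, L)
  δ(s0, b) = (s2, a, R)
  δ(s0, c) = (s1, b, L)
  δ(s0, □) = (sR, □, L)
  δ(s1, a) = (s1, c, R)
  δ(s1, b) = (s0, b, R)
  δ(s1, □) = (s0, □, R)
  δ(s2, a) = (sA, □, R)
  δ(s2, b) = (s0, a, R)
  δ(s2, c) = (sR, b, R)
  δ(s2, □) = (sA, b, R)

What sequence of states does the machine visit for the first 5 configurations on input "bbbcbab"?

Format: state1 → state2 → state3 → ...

Execution trace:
Initial: [s0]bbbcbab
Step 1: δ(s0, b) = (s2, a, R) → a[s2]bbcbab
Step 2: δ(s2, b) = (s0, a, R) → aa[s0]bcbab
Step 3: δ(s0, b) = (s2, a, R) → aaa[s2]cbab
Step 4: δ(s2, c) = (sR, b, R) → aaab[sR]bab

The machine reaches the reject state sR and halts.

State sequence: s0 → s2 → s0 → s2 → sR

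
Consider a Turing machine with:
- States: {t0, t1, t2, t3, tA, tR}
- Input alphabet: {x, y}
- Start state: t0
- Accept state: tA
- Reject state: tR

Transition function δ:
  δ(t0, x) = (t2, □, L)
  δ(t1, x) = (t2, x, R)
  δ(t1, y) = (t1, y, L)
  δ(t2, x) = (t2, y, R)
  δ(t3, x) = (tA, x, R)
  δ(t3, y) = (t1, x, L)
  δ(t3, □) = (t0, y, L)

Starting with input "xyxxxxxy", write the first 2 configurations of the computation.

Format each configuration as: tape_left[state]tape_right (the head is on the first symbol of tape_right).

Transitions applied:
Step 1: δ(t0, x) = (t2, □, L)

The first 2 configurations are:
[t0]xyxxxxxy ⊢ [t2]□□yxxxxxy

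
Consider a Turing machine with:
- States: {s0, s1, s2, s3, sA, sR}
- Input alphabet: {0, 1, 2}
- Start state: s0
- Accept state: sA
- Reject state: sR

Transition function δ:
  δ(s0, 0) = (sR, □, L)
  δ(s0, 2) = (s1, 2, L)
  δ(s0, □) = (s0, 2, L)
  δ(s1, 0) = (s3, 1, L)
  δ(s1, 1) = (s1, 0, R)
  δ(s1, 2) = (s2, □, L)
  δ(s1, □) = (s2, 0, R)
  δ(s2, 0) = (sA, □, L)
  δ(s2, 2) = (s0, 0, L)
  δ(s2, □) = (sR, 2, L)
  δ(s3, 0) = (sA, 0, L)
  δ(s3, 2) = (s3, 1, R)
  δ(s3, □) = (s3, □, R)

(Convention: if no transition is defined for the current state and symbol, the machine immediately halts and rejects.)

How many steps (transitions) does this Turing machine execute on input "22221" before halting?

Execution trace:
Initial: [s0]22221
Step 1: δ(s0, 2) = (s1, 2, L) → [s1]□22221
Step 2: δ(s1, □) = (s2, 0, R) → 0[s2]22221
Step 3: δ(s2, 2) = (s0, 0, L) → [s0]002221
Step 4: δ(s0, 0) = (sR, □, L) → [sR]□□02221

The machine reaches the reject state sR and halts.

The machine executed 4 steps before halting.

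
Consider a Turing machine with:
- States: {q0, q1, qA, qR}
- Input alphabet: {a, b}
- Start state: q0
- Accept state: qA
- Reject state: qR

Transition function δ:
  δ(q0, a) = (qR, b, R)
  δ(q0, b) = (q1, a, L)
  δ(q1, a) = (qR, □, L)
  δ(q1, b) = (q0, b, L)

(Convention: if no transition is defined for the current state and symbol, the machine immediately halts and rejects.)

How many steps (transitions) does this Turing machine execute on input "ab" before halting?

Execution trace:
Initial: [q0]ab
Step 1: δ(q0, a) = (qR, b, R) → b[qR]b

The machine reaches the reject state qR and halts.

The machine executed 1 step before halting.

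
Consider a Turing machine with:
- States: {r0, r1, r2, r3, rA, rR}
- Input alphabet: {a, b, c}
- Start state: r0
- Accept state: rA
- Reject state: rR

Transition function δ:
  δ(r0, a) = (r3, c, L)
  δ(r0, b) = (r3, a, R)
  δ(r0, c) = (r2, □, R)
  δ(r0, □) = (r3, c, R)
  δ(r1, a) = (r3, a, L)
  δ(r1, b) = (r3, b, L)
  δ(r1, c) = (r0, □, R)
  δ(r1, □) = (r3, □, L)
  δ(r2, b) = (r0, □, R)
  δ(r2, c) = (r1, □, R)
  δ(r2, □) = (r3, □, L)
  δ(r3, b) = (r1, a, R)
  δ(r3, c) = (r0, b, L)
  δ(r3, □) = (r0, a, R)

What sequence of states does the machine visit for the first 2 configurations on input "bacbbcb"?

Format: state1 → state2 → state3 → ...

Execution trace:
Initial: [r0]bacbbcb
Step 1: δ(r0, b) = (r3, a, R) → a[r3]acbbcb

No transition is defined for δ(r3, a). By convention the machine halts and rejects.

State sequence: r0 → r3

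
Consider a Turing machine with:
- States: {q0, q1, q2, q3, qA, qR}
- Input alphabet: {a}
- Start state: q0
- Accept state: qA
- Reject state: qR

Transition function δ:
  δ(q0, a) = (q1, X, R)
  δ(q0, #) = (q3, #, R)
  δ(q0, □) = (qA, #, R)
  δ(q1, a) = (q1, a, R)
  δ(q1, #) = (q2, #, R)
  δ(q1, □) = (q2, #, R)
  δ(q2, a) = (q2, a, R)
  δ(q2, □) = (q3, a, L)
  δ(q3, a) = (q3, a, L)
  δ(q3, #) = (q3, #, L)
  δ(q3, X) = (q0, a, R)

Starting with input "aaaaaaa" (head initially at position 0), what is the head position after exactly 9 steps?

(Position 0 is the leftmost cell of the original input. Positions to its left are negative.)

Execution trace (head position shown):
Step 0: [q0]aaaaaaa  (head at position 0)
Step 1: move right → X[q1]aaaaaa  (head at position 1)
Step 2: move right → Xa[q1]aaaaa  (head at position 2)
Step 3: move right → Xaa[q1]aaaa  (head at position 3)
Step 4: move right → Xaaa[q1]aaa  (head at position 4)
Step 5: move right → Xaaaa[q1]aa  (head at position 5)
Step 6: move right → Xaaaaa[q1]a  (head at position 6)
Step 7: move right → Xaaaaaa[q1]□  (head at position 7)
Step 8: move right → Xaaaaaa#[q2]□  (head at position 8)
Step 9: move left → Xaaaaaa[q3]#a  (head at position 7)

After 9 steps, the head is at position 7.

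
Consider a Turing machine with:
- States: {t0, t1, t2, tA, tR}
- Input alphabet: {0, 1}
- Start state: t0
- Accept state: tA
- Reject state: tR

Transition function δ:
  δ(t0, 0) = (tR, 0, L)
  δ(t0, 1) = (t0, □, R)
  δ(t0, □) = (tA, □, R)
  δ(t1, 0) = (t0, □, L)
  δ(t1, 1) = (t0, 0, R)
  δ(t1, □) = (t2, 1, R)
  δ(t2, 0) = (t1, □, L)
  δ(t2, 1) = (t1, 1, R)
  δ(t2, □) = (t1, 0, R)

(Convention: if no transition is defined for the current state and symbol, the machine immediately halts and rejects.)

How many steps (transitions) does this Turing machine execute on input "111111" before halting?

Execution trace:
Initial: [t0]111111
Step 1: δ(t0, 1) = (t0, □, R) → □[t0]11111
Step 2: δ(t0, 1) = (t0, □, R) → □□[t0]1111
Step 3: δ(t0, 1) = (t0, □, R) → □□□[t0]111
Step 4: δ(t0, 1) = (t0, □, R) → □□□□[t0]11
Step 5: δ(t0, 1) = (t0, □, R) → □□□□□[t0]1
Step 6: δ(t0, 1) = (t0, □, R) → □□□□□□[t0]□
Step 7: δ(t0, □) = (tA, □, R) → □□□□□□□[tA]□

The machine reaches the accept state tA and halts.

The machine executed 7 steps before halting.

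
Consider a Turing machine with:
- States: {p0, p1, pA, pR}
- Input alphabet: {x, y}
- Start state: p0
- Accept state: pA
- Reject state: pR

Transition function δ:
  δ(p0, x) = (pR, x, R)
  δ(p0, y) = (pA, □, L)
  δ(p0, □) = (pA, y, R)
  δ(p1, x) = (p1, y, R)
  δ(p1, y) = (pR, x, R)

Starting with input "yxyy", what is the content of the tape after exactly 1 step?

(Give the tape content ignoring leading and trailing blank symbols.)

Execution trace:
Initial: [p0]yxyy
Step 1: δ(p0, y) = (pA, □, L) → [pA]□□xyy

The machine reaches the accept state pA and halts.

After 1 step, the tape (ignoring leading/trailing blanks) is: xyy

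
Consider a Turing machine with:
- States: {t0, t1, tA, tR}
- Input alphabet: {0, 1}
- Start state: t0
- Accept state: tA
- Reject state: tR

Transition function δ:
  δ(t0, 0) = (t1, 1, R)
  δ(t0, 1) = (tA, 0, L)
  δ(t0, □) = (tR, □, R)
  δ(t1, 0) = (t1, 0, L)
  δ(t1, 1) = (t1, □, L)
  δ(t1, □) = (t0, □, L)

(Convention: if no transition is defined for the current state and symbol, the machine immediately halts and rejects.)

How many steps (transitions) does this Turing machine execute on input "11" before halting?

Execution trace:
Initial: [t0]11
Step 1: δ(t0, 1) = (tA, 0, L) → [tA]□01

The machine reaches the accept state tA and halts.

The machine executed 1 step before halting.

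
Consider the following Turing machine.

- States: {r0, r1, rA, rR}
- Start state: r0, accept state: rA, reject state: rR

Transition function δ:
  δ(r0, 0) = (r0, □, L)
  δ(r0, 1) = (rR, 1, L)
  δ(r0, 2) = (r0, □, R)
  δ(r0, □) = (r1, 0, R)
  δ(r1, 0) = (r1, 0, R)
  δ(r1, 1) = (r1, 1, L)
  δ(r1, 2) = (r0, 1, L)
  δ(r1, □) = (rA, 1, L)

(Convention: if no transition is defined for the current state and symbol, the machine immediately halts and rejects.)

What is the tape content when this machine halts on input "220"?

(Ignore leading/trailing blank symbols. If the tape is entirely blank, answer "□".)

Execution trace:
Initial: [r0]220
Step 1: δ(r0, 2) = (r0, □, R) → □[r0]20
Step 2: δ(r0, 2) = (r0, □, R) → □□[r0]0
Step 3: δ(r0, 0) = (r0, □, L) → □[r0]□□
Step 4: δ(r0, □) = (r1, 0, R) → □0[r1]□
Step 5: δ(r1, □) = (rA, 1, L) → □[rA]01

The machine reaches the accept state rA and halts.

Final tape (ignoring leading/trailing blanks): 01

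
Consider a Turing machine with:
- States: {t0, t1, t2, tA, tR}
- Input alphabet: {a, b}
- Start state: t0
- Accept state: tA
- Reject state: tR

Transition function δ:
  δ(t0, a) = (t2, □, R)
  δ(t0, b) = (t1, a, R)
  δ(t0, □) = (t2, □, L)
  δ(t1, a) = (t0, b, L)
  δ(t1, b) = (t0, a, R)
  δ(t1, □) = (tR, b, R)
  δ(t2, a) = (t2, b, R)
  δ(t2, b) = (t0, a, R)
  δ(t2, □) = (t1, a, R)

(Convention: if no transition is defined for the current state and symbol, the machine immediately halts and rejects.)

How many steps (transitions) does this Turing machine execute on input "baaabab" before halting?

Execution trace:
Initial: [t0]baaabab
Step 1: δ(t0, b) = (t1, a, R) → a[t1]aaabab
Step 2: δ(t1, a) = (t0, b, L) → [t0]abaabab
Step 3: δ(t0, a) = (t2, □, R) → □[t2]baabab
Step 4: δ(t2, b) = (t0, a, R) → □a[t0]aabab
Step 5: δ(t0, a) = (t2, □, R) → □a□[t2]abab
Step 6: δ(t2, a) = (t2, b, R) → □a□b[t2]bab
Step 7: δ(t2, b) = (t0, a, R) → □a□ba[t0]ab
Step 8: δ(t0, a) = (t2, □, R) → □a□ba□[t2]b
Step 9: δ(t2, b) = (t0, a, R) → □a□ba□a[t0]□
Step 10: δ(t0, □) = (t2, □, L) → □a□ba□[t2]a□
Step 11: δ(t2, a) = (t2, b, R) → □a□ba□b[t2]□
Step 12: δ(t2, □) = (t1, a, R) → □a□ba□ba[t1]□
Step 13: δ(t1, □) = (tR, b, R) → □a□ba□bab[tR]□

The machine reaches the reject state tR and halts.

The machine executed 13 steps before halting.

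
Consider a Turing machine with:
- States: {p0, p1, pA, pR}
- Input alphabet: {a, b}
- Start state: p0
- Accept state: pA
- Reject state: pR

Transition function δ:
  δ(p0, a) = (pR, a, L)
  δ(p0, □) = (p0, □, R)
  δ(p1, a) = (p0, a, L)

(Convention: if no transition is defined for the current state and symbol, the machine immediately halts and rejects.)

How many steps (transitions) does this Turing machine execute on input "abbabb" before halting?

Execution trace:
Initial: [p0]abbabb
Step 1: δ(p0, a) = (pR, a, L) → [pR]□abbabb

The machine reaches the reject state pR and halts.

The machine executed 1 step before halting.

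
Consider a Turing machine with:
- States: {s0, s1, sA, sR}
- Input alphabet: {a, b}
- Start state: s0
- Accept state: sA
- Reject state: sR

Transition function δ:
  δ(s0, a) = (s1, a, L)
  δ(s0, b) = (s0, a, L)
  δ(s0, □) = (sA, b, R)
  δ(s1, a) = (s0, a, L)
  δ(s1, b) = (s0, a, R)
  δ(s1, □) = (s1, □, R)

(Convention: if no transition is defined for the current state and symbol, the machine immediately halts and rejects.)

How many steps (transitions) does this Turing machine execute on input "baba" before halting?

Execution trace:
Initial: [s0]baba
Step 1: δ(s0, b) = (s0, a, L) → [s0]□aaba
Step 2: δ(s0, □) = (sA, b, R) → b[sA]aaba

The machine reaches the accept state sA and halts.

The machine executed 2 steps before halting.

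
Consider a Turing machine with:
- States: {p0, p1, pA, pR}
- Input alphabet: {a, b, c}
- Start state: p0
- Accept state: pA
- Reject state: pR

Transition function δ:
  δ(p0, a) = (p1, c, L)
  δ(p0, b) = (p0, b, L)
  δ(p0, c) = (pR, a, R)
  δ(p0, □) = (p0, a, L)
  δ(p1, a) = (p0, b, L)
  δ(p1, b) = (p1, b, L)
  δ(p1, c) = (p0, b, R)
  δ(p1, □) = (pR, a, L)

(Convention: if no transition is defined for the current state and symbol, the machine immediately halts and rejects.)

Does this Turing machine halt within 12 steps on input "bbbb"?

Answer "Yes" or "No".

Execution trace:
Initial: [p0]bbbb
Step 1: δ(p0, b) = (p0, b, L) → [p0]□bbbb
Step 2: δ(p0, □) = (p0, a, L) → [p0]□abbbb
Step 3: δ(p0, □) = (p0, a, L) → [p0]□aabbbb
Step 4: δ(p0, □) = (p0, a, L) → [p0]□aaabbbb
Step 5: δ(p0, □) = (p0, a, L) → [p0]□aaaabbbb
Step 6: δ(p0, □) = (p0, a, L) → [p0]□aaaaabbbb
Step 7: δ(p0, □) = (p0, a, L) → [p0]□aaaaaabbbb
Step 8: δ(p0, □) = (p0, a, L) → [p0]□aaaaaaabbbb
Step 9: δ(p0, □) = (p0, a, L) → [p0]□aaaaaaaabbbb
Step 10: δ(p0, □) = (p0, a, L) → [p0]□aaaaaaaaabbbb
Step 11: δ(p0, □) = (p0, a, L) → [p0]□aaaaaaaaaabbbb
Step 12: δ(p0, □) = (p0, a, L) → [p0]□aaaaaaaaaaabbbb

The machine has not reached a halting state after 12 steps.
The machine did not halt within the 12-step bound.

Answer: No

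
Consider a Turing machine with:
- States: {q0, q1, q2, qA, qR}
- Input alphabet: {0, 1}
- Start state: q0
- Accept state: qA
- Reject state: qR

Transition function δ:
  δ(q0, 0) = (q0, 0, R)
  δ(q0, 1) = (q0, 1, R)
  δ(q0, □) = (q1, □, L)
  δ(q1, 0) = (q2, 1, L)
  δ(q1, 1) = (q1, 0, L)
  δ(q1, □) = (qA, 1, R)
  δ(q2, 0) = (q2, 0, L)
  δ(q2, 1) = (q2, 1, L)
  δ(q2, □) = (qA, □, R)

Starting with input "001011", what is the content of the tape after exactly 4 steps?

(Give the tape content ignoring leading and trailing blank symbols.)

Execution trace:
Initial: [q0]001011
Step 1: δ(q0, 0) = (q0, 0, R) → 0[q0]01011
Step 2: δ(q0, 0) = (q0, 0, R) → 00[q0]1011
Step 3: δ(q0, 1) = (q0, 1, R) → 001[q0]011
Step 4: δ(q0, 0) = (q0, 0, R) → 0010[q0]11

After 4 steps, the tape (ignoring leading/trailing blanks) is: 001011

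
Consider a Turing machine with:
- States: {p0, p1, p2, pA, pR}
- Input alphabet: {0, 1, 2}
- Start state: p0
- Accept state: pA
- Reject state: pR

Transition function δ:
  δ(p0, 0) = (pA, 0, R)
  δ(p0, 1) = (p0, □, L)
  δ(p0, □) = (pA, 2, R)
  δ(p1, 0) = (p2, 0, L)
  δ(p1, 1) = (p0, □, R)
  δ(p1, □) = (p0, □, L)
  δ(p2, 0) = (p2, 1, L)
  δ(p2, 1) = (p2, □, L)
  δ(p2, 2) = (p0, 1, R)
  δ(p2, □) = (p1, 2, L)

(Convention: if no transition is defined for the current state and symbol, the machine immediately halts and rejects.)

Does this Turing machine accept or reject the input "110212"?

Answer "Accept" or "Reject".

Execution trace:
Initial: [p0]110212
Step 1: δ(p0, 1) = (p0, □, L) → [p0]□□10212
Step 2: δ(p0, □) = (pA, 2, R) → 2[pA]□10212

The machine reaches the accept state pA and halts.

Answer: Accept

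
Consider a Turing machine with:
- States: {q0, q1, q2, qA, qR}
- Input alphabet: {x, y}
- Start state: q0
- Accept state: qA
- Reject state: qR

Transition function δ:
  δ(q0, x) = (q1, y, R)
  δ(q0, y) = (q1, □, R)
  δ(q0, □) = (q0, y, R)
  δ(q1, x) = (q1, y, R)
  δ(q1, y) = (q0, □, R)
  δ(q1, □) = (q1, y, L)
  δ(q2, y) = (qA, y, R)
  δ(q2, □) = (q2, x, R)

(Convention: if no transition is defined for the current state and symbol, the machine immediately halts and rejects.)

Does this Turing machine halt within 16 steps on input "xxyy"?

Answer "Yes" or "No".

Execution trace:
Initial: [q0]xxyy
Step 1: δ(q0, x) = (q1, y, R) → y[q1]xyy
Step 2: δ(q1, x) = (q1, y, R) → yy[q1]yy
Step 3: δ(q1, y) = (q0, □, R) → yy□[q0]y
Step 4: δ(q0, y) = (q1, □, R) → yy□□[q1]□
Step 5: δ(q1, □) = (q1, y, L) → yy□[q1]□y
Step 6: δ(q1, □) = (q1, y, L) → yy[q1]□yy
Step 7: δ(q1, □) = (q1, y, L) → y[q1]yyyy
Step 8: δ(q1, y) = (q0, □, R) → y□[q0]yyy
Step 9: δ(q0, y) = (q1, □, R) → y□□[q1]yy
Step 10: δ(q1, y) = (q0, □, R) → y□□□[q0]y
Step 11: δ(q0, y) = (q1, □, R) → y□□□□[q1]□
Step 12: δ(q1, □) = (q1, y, L) → y□□□[q1]□y
Step 13: δ(q1, □) = (q1, y, L) → y□□[q1]□yy
Step 14: δ(q1, □) = (q1, y, L) → y□[q1]□yyy
Step 15: δ(q1, □) = (q1, y, L) → y[q1]□yyyy
Step 16: δ(q1, □) = (q1, y, L) → [q1]yyyyyy

The machine has not reached a halting state after 16 steps.
The machine did not halt within the 16-step bound.

Answer: No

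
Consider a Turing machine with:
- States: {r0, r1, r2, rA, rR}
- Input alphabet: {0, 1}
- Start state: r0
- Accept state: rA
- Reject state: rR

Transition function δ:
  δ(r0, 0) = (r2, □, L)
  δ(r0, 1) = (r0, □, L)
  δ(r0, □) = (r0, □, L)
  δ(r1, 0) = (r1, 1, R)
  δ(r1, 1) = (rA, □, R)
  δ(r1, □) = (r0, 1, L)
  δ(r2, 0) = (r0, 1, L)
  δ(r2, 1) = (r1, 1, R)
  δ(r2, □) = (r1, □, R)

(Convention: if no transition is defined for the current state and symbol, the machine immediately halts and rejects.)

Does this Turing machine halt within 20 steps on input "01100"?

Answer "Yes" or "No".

Execution trace:
Initial: [r0]01100
Step 1: δ(r0, 0) = (r2, □, L) → [r2]□□1100
Step 2: δ(r2, □) = (r1, □, R) → □[r1]□1100
Step 3: δ(r1, □) = (r0, 1, L) → [r0]□11100
Step 4: δ(r0, □) = (r0, □, L) → [r0]□□11100
Step 5: δ(r0, □) = (r0, □, L) → [r0]□□□11100
Step 6: δ(r0, □) = (r0, □, L) → [r0]□□□□11100
Step 7: δ(r0, □) = (r0, □, L) → [r0]□□□□□11100
Step 8: δ(r0, □) = (r0, □, L) → [r0]□□□□□□11100
Step 9: δ(r0, □) = (r0, □, L) → [r0]□□□□□□□11100
Step 10: δ(r0, □) = (r0, □, L) → [r0]□□□□□□□□11100
Step 11: δ(r0, □) = (r0, □, L) → [r0]□□□□□□□□□11100
Step 12: δ(r0, □) = (r0, □, L) → [r0]□□□□□□□□□□11100
Step 13: δ(r0, □) = (r0, □, L) → [r0]□□□□□□□□□□□11100
Step 14: δ(r0, □) = (r0, □, L) → [r0]□□□□□□□□□□□□11100
Step 15: δ(r0, □) = (r0, □, L) → [r0]□□□□□□□□□□□□□11100
Step 16: δ(r0, □) = (r0, □, L) → [r0]□□□□□□□□□□□□□□11100
Step 17: δ(r0, □) = (r0, □, L) → [r0]□□□□□□□□□□□□□□□11100
Step 18: δ(r0, □) = (r0, □, L) → [r0]□□□□□□□□□□□□□□□□11100
Step 19: δ(r0, □) = (r0, □, L) → [r0]□□□□□□□□□□□□□□□□□11100
Step 20: δ(r0, □) = (r0, □, L) → [r0]□□□□□□□□□□□□□□□□□□11100

The machine has not reached a halting state after 20 steps.
The machine did not halt within the 20-step bound.

Answer: No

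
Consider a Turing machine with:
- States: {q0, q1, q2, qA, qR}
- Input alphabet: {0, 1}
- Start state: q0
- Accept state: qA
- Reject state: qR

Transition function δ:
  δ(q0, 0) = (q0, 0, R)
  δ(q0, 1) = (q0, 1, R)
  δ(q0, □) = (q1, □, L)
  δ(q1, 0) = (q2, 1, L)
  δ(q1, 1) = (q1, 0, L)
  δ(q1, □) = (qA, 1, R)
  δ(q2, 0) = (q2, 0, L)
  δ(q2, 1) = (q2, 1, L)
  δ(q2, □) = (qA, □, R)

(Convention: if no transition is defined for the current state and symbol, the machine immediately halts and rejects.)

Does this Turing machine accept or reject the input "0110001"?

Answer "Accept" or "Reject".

Execution trace:
Initial: [q0]0110001
Step 1: δ(q0, 0) = (q0, 0, R) → 0[q0]110001
Step 2: δ(q0, 1) = (q0, 1, R) → 01[q0]10001
Step 3: δ(q0, 1) = (q0, 1, R) → 011[q0]0001
Step 4: δ(q0, 0) = (q0, 0, R) → 0110[q0]001
Step 5: δ(q0, 0) = (q0, 0, R) → 01100[q0]01
Step 6: δ(q0, 0) = (q0, 0, R) → 011000[q0]1
Step 7: δ(q0, 1) = (q0, 1, R) → 0110001[q0]□
Step 8: δ(q0, □) = (q1, □, L) → 011000[q1]1□
Step 9: δ(q1, 1) = (q1, 0, L) → 01100[q1]00□
Step 10: δ(q1, 0) = (q2, 1, L) → 0110[q2]010□
Step 11: δ(q2, 0) = (q2, 0, L) → 011[q2]0010□
Step 12: δ(q2, 0) = (q2, 0, L) → 01[q2]10010□
Step 13: δ(q2, 1) = (q2, 1, L) → 0[q2]110010□
Step 14: δ(q2, 1) = (q2, 1, L) → [q2]0110010□
Step 15: δ(q2, 0) = (q2, 0, L) → [q2]□0110010□
Step 16: δ(q2, □) = (qA, □, R) → □[qA]0110010□

The machine reaches the accept state qA and halts.

Answer: Accept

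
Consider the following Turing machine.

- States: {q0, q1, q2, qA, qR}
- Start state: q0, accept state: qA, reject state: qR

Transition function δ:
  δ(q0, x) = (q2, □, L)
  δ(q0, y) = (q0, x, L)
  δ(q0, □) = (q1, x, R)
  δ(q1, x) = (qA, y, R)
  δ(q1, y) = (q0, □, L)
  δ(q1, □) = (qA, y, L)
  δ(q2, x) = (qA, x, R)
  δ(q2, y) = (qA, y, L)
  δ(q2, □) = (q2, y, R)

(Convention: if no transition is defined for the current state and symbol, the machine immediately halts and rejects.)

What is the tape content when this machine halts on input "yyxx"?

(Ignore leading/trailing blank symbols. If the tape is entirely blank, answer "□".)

Execution trace:
Initial: [q0]yyxx
Step 1: δ(q0, y) = (q0, x, L) → [q0]□xyxx
Step 2: δ(q0, □) = (q1, x, R) → x[q1]xyxx
Step 3: δ(q1, x) = (qA, y, R) → xy[qA]yxx

The machine reaches the accept state qA and halts.

Final tape (ignoring leading/trailing blanks): xyyxx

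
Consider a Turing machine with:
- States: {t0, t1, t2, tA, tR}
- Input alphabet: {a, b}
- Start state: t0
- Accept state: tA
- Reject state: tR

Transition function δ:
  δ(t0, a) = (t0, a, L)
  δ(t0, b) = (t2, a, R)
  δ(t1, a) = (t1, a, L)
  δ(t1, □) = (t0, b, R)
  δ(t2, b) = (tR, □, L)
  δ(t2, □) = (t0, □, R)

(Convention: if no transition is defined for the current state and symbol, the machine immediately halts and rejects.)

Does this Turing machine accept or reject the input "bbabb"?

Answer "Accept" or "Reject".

Execution trace:
Initial: [t0]bbabb
Step 1: δ(t0, b) = (t2, a, R) → a[t2]babb
Step 2: δ(t2, b) = (tR, □, L) → [tR]a□abb

The machine reaches the reject state tR and halts.

Answer: Reject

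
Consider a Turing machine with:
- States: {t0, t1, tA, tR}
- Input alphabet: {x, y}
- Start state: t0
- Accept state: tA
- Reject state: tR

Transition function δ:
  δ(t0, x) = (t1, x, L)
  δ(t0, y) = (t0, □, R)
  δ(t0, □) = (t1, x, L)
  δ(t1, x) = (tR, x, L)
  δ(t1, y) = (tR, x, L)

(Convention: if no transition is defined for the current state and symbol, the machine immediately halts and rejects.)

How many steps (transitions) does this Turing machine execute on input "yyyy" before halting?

Execution trace:
Initial: [t0]yyyy
Step 1: δ(t0, y) = (t0, □, R) → □[t0]yyy
Step 2: δ(t0, y) = (t0, □, R) → □□[t0]yy
Step 3: δ(t0, y) = (t0, □, R) → □□□[t0]y
Step 4: δ(t0, y) = (t0, □, R) → □□□□[t0]□
Step 5: δ(t0, □) = (t1, x, L) → □□□[t1]□x

No transition is defined for δ(t1, □). By convention the machine halts and rejects.

The machine executed 5 steps before halting.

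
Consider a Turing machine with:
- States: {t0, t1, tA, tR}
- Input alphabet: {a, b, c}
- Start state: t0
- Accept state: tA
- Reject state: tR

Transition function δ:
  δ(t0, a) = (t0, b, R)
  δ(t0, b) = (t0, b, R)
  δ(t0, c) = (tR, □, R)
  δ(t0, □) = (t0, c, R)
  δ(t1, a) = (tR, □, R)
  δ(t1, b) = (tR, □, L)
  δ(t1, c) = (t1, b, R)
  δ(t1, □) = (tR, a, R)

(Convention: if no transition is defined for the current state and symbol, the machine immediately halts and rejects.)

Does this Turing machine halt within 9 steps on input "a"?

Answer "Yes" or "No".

Execution trace:
Initial: [t0]a
Step 1: δ(t0, a) = (t0, b, R) → b[t0]□
Step 2: δ(t0, □) = (t0, c, R) → bc[t0]□
Step 3: δ(t0, □) = (t0, c, R) → bcc[t0]□
Step 4: δ(t0, □) = (t0, c, R) → bccc[t0]□
Step 5: δ(t0, □) = (t0, c, R) → bcccc[t0]□
Step 6: δ(t0, □) = (t0, c, R) → bccccc[t0]□
Step 7: δ(t0, □) = (t0, c, R) → bcccccc[t0]□
Step 8: δ(t0, □) = (t0, c, R) → bccccccc[t0]□
Step 9: δ(t0, □) = (t0, c, R) → bcccccccc[t0]□

The machine has not reached a halting state after 9 steps.
The machine did not halt within the 9-step bound.

Answer: No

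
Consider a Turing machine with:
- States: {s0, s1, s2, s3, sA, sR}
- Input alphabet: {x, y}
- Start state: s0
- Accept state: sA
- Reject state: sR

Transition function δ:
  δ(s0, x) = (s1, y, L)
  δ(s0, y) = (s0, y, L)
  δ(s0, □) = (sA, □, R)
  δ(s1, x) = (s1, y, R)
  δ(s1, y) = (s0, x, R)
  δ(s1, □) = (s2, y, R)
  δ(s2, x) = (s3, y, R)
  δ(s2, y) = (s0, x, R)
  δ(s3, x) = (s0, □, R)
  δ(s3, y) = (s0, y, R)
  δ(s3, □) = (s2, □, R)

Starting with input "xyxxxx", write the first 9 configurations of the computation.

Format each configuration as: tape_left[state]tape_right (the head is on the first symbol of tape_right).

Transitions applied:
Step 1: δ(s0, x) = (s1, y, L)
Step 2: δ(s1, □) = (s2, y, R)
Step 3: δ(s2, y) = (s0, x, R)
Step 4: δ(s0, y) = (s0, y, L)
Step 5: δ(s0, x) = (s1, y, L)
Step 6: δ(s1, y) = (s0, x, R)
Step 7: δ(s0, y) = (s0, y, L)
Step 8: δ(s0, x) = (s1, y, L)

The first 9 configurations are:
[s0]xyxxxx ⊢ [s1]□yyxxxx ⊢ y[s2]yyxxxx ⊢ yx[s0]yxxxx ⊢ y[s0]xyxxxx ⊢ [s1]yyyxxxx ⊢ x[s0]yyxxxx ⊢ [s0]xyyxxxx ⊢ [s1]□yyyxxxx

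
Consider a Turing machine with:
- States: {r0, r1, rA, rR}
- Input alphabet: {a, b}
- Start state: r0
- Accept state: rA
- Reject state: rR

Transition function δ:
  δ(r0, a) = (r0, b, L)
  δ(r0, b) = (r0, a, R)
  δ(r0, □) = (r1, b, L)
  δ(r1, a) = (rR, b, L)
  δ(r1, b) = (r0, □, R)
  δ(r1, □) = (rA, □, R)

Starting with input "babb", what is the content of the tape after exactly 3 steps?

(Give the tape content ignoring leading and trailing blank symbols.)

Execution trace:
Initial: [r0]babb
Step 1: δ(r0, b) = (r0, a, R) → a[r0]abb
Step 2: δ(r0, a) = (r0, b, L) → [r0]abbb
Step 3: δ(r0, a) = (r0, b, L) → [r0]□bbbb

After 3 steps, the tape (ignoring leading/trailing blanks) is: bbbb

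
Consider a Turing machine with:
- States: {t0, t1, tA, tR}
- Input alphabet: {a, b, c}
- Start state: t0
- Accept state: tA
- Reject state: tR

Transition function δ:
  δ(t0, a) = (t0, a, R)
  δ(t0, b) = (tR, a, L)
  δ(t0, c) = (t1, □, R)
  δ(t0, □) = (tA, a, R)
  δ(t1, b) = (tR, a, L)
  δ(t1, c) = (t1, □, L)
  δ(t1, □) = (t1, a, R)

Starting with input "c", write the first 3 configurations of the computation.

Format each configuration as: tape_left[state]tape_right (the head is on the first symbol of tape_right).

Transitions applied:
Step 1: δ(t0, c) = (t1, □, R)
Step 2: δ(t1, □) = (t1, a, R)

The first 3 configurations are:
[t0]c ⊢ □[t1]□ ⊢ □a[t1]□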